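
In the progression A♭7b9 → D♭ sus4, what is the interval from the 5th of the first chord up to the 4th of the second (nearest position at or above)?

minor third

The 5th of A♭7b9 is E♭; the 4th of D♭ sus4 is G♭.
From E♭ to G♭: 3 semitones over a third = minor.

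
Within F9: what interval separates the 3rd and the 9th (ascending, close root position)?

Spelling the chord: F A C Eb G.
The 3rd is A and the 9th is G.
From A to G: 10 semitones over a seventh = minor.

minor seventh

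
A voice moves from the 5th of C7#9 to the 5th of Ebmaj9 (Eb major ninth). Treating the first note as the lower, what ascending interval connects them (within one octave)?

minor third

The 5th of C7#9 is G; the 5th of Ebmaj9 (Eb major ninth) is Bb.
3 letter names make it a third; at 3 semitones (a half step narrower than major) the quality is minor.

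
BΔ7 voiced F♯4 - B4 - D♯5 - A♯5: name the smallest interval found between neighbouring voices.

major third

Adjacent intervals: F♯4→B4 = perfect fourth; B4→D♯5 = major third; D♯5→A♯5 = perfect fifth.
The smallest is B4 to D♯5, a major third (4 semitones).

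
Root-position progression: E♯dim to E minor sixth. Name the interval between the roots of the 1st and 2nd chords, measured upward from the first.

diminished octave

The roots are E♯ and E.
8 letter names make it an octave; at 11 semitones (a half step narrower than perfect) the quality is diminished.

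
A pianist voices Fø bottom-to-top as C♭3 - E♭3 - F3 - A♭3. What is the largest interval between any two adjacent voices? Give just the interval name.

major third

Adjacent intervals: C♭3→E♭3 = major third; E♭3→F3 = major second; F3→A♭3 = minor third.
The largest is C♭3 to E♭3, a major third (4 semitones).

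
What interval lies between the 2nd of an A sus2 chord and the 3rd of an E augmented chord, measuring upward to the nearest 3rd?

major sixth

A sus2 has B as its 2nd, and E augmented has G♯ as its 3rd.
Counting 6 letters and 9 half steps from B gives a major sixth.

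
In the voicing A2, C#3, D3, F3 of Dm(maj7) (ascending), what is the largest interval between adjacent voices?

Adjacent intervals: A2→C#3 = major third; C#3→D3 = minor second; D3→F3 = minor third.
The largest is A2 to C#3, a major third (4 semitones).

major third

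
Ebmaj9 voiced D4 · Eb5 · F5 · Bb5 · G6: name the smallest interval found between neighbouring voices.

major second

Adjacent intervals: D4→Eb5 = minor ninth; Eb5→F5 = major second; F5→Bb5 = perfect fourth; Bb5→G6 = major sixth.
The smallest is Eb5 to F5, a major second (2 semitones).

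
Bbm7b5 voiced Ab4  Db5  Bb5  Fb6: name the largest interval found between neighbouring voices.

major sixth

Adjacent intervals: Ab4→Db5 = perfect fourth; Db5→Bb5 = major sixth; Bb5→Fb6 = diminished fifth.
The largest is Db5 to Bb5, a major sixth (9 semitones).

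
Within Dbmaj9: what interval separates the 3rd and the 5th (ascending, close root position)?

Spelling the chord: Db-F-Ab-C-Eb.
So we need the interval from F up to Ab.
3 letter names make it a third; at 3 semitones (a half step narrower than major) the quality is minor.

minor third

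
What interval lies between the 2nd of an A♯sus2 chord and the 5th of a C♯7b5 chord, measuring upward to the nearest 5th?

A♯sus2 has B♯ as its 2nd, and C♯7b5 has G as its 5th.
6 letter names make it a sixth; at 7 semitones (a whole step narrower than major) the quality is diminished.

d6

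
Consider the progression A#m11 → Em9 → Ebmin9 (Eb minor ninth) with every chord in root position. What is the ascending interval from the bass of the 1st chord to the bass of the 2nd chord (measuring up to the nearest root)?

diminished fifth

The roots are A# and E.
A# up to E is 6 semitones, a half step narrower than a perfect fifth, so the interval is diminished.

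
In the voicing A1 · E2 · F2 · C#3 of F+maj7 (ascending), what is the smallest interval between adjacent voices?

Adjacent intervals: A1→E2 = perfect fifth; E2→F2 = minor second; F2→C#3 = augmented fifth.
The smallest is E2 to F2, a minor second (1 semitone).

m2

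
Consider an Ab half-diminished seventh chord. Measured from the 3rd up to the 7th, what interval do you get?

Ab half-diminished seventh is spelled Ab-Cb-Ebb-Gb.
The 3rd is Cb and the 7th is Gb.
From Cb to Gb is 7 semitones, exactly the perfect fifth.

P5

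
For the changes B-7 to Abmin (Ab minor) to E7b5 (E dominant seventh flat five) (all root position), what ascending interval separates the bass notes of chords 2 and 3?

The roots are Ab and E.
Ab up to E is 8 semitones, a half step wider than a perfect fifth, so the interval is augmented.

augmented 5th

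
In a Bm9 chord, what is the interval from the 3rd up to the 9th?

major 7th

Bm9 is spelled B D F♯ A C♯.
3rd = D; 9th = C♯.
Counting 7 letters and 11 half steps from D gives a major seventh.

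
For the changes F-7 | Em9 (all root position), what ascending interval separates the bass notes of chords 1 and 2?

The roots are F and E.
F up to E spans 7 letter names and 11 semitones — a major seventh.

M7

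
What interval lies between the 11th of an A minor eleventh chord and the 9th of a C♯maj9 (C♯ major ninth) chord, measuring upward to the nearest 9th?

The 11th of A minor eleventh is D; the 9th of C♯maj9 (C♯ major ninth) is D♯.
From D to D♯: 1 semitone over a unison = augmented.

augmented unison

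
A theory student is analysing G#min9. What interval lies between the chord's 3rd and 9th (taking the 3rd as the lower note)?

major 7th

Spelling the chord: G#–B–D#–F#–A#.
So we need the interval from B up to A#.
Counting 7 letters and 11 half steps from B gives a major seventh.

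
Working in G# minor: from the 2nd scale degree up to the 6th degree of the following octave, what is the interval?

Spelling G# minor: G# A# B C# D# E F#.
The 2nd scale degree is A# and the 6th degree (up an octave) is E.
A# up to E is 18 semitones, a half step narrower than a perfect twelfth, so the interval is diminished.

diminished twelfth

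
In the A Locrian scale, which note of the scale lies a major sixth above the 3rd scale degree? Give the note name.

The scale is A Bb C D Eb F G.
The 3rd scale degree is C; a major sixth above that is A — scale degree 1.

A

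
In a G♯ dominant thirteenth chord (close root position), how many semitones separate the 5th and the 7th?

Spelling the chord: G♯ B♯ D♯ F♯ A♯ E♯.
D♯ to F♯ is a minor third: 3 semitones.

3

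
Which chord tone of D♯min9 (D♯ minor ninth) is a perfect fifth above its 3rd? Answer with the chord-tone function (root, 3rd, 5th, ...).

Spelling the chord: D♯–F♯–A♯–C♯–E♯.
The 3rd is F♯. A perfect fifth above F♯ is C♯.
C♯ is the chord's 7th.

7th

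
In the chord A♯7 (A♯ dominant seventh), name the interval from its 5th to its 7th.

minor 3rd

The chord tones of A♯7 are A♯ C𝄪 E♯ G♯.
So we need the interval from E♯ up to G♯.
E♯ up to G♯ is 3 semitones, a half step narrower than a major third, so the interval is minor.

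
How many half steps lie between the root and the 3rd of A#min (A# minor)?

A#-: A#, C#, E#.
A# to C# is a minor third: 3 semitones.

3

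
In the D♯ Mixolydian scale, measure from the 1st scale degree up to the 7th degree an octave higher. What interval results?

D♯ mixolydian: D♯ E♯ F𝄪 G♯ A♯ B♯ C♯.
That puts D♯ below C♯.
D♯ up to C♯ is 22 semitones, a half step narrower than a major fourteenth, so the interval is minor.

minor fourteenth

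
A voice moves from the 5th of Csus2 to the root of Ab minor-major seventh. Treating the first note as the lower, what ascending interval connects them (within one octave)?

Csus2 has G as its 5th, and Ab minor-major seventh has Ab as its root.
G up to Ab is 1 semitone, a half step narrower than a major second, so the interval is minor.

minor second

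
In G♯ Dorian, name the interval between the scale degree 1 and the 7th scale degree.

G♯ dorian: G♯ A♯ B C♯ D♯ E♯ F♯.
That puts G♯ below F♯.
G♯ up to F♯ is 10 semitones, a half step narrower than a major seventh, so the interval is minor.

m7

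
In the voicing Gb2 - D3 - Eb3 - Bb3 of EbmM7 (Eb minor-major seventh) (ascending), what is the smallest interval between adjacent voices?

minor second

Adjacent intervals: Gb2→D3 = augmented fifth; D3→Eb3 = minor second; Eb3→Bb3 = perfect fifth.
The smallest is D3 to Eb3, a minor second (1 semitone).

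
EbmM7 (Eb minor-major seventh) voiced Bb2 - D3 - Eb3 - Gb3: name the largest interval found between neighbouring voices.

Adjacent intervals: Bb2→D3 = major third; D3→Eb3 = minor second; Eb3→Gb3 = minor third.
The largest is Bb2 to D3, a major third (4 semitones).

major third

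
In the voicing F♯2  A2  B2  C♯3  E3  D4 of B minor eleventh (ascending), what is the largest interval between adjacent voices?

Adjacent intervals: F♯2→A2 = minor third; A2→B2 = major second; B2→C♯3 = major second; C♯3→E3 = minor third; E3→D4 = minor seventh.
The largest is E3 to D4, a minor seventh (10 semitones).

minor seventh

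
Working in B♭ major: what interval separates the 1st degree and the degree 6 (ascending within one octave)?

Spelling B♭ major: B♭ C D E♭ F G A.
1st degree = B♭; 6th scale degree = G.
B♭ up to G spans 6 letter names and 9 semitones — a major sixth.

M6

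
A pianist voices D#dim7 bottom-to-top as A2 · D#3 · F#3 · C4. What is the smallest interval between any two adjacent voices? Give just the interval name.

minor third

Adjacent intervals: A2→D#3 = augmented fourth; D#3→F#3 = minor third; F#3→C4 = diminished fifth.
The smallest is D#3 to F#3, a minor third (3 semitones).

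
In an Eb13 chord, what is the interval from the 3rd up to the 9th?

Eb dominant thirteenth: Eb G Bb Db F C.
That puts G below F.
7 letter names make it a seventh; at 10 semitones (a half step narrower than major) the quality is minor.

m7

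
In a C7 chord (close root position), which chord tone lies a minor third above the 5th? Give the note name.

Bb

Spelling the chord: C E G B♭.
The 5th is G. A minor third above G is B♭.
B♭ is the chord's 7th.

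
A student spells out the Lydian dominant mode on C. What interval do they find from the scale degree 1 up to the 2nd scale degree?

C lydian dominant: C D E F♯ G A B♭.
So we need the interval from C up to D.
C up to D spans 2 letter names and 2 semitones — a major second.

major second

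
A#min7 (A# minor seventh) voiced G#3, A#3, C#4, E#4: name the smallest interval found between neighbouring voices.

major second

Adjacent intervals: G#3→A#3 = major second; A#3→C#4 = minor third; C#4→E#4 = major third.
The smallest is G#3 to A#3, a major second (2 semitones).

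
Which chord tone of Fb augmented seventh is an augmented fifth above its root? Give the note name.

The chord tones of Fbaug7 are Fb–Ab–C–Ebb.
The root is Fb. An augmented fifth above Fb is C.
C is the chord's 5th.

C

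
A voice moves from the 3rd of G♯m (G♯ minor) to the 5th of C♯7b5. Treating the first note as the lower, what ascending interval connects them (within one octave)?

G♯m (G♯ minor) has B as its 3rd, and C♯7b5 has G as its 5th.
From B to G: 8 semitones over a sixth = minor.

minor sixth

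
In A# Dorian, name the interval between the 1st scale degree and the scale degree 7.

A# dorian: A# B# C# D# E# F## G#.
1st scale degree = A#; 7th degree = G#.
A# up to G# is 10 semitones, a half step narrower than a major seventh, so the interval is minor.

minor 7th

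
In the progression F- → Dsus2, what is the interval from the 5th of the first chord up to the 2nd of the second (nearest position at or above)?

major third

The 5th of F- is C; the 2nd of Dsus2 is E.
Counting 3 letters and 4 half steps from C gives a major third.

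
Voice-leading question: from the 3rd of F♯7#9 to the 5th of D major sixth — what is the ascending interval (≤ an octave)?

The 3rd of F♯7#9 is A♯; the 5th of D major sixth is A.
8 letter names make it an octave; at 11 semitones (a half step narrower than perfect) the quality is diminished.

d8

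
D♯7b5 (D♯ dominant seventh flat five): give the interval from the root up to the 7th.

D♯ dominant seventh flat five is spelled D♯-F𝄪-A-C♯.
Root = D♯; 7th = C♯.
7 letter names make it a seventh; at 10 semitones (a half step narrower than major) the quality is minor.

minor seventh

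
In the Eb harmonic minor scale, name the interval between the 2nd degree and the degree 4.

Eb harmonic minor: Eb F Gb Ab Bb Cb D.
That puts F below Ab.
F up to Ab is 3 semitones, a half step narrower than a major third, so the interval is minor.

minor third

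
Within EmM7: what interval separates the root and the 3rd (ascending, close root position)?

minor third

EmM7 (E minor-major seventh) is spelled E, G, B, D#.
Root = E; 3rd = G.
3 letter names make it a third; at 3 semitones (a half step narrower than major) the quality is minor.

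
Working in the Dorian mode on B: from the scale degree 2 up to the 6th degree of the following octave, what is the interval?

P12

The scale runs B C# D E F# G# A.
That puts C# below G#.
Counting 12 letters and 19 half steps from C# gives a perfect twelfth.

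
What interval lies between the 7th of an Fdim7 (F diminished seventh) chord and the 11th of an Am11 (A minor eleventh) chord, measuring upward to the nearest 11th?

augmented seventh

Fdim7 (F diminished seventh) has Ebb as its 7th, and Am11 (A minor eleventh) has D as its 11th.
Ebb up to D is 12 semitones, a half step wider than a major seventh, so the interval is augmented.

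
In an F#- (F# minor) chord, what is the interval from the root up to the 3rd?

minor third

F# minor is spelled F#, A, C#.
That puts F# below A.
3 letter names make it a third; at 3 semitones (a half step narrower than major) the quality is minor.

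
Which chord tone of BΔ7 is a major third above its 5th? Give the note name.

The chord tones of BΔ7 are B D# F# A#.
The 5th is F#. A major third above F# is A#.
A# is the chord's 7th.

A#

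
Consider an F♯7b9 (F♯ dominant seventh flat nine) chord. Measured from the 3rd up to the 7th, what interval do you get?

diminished fifth

Spelling the chord: F♯ A♯ C♯ E G.
3rd = A♯; 7th = E.
A♯ up to E is 6 semitones, a half step narrower than a perfect fifth, so the interval is diminished.
That tritone between 3rd and 7th is what gives the dominant seventh its pull toward resolution.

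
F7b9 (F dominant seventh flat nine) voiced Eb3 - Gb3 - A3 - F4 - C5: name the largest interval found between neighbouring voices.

Adjacent intervals: Eb3→Gb3 = minor third; Gb3→A3 = augmented second; A3→F4 = minor sixth; F4→C5 = perfect fifth.
The largest is A3 to F4, a minor sixth (8 semitones).

minor sixth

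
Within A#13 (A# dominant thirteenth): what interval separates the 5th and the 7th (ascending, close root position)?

Spelling the chord: A#-C##-E#-G#-B#-F##.
The 5th is E# and the 7th is G#.
From E# to G#: 3 semitones over a third = minor.

minor third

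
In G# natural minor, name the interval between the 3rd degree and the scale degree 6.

perfect 4th

G# natural minor: G# A# B C# D# E F#.
That puts B below E.
B up to E spans 4 letter names and 5 semitones — a perfect fourth.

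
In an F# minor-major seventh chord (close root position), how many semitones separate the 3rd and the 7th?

8

The chord tones of F#mM7 are F#, A, C#, E#.
A to E# is an augmented fifth: 8 semitones.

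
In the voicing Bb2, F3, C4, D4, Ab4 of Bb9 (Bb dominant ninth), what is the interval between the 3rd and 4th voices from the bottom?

major second

Those voices are C4 and D4.
From C to D is 2 semitones, exactly the major second.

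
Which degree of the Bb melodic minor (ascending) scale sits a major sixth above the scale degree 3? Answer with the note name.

Bb

The scale is Bb C Db Eb F G A.
The scale degree 3 is Db; a major sixth above that is Bb — scale degree 1.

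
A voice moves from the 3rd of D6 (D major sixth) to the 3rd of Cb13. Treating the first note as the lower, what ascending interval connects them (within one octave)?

The 3rd of D6 (D major sixth) is F#; the 3rd of Cb13 is Eb.
7 letter names make it a seventh; at 9 semitones (a whole step narrower than major) the quality is diminished.

diminished seventh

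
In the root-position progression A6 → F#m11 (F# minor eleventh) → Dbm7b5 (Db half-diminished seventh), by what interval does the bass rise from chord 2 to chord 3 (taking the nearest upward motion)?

diminished 6th

The roots are F# and Db.
6 letter names make it a sixth; at 7 semitones (a whole step narrower than major) the quality is diminished.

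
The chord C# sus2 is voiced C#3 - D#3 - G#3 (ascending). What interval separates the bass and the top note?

The outer voices are C#3 and G#3.
From C# to G# is 7 semitones, exactly the perfect fifth.

perfect fifth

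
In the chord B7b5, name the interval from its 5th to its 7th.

major 3rd

B dominant seventh flat five: B–D#–F–A.
That puts F below A.
From F to A is 4 semitones, exactly the major third.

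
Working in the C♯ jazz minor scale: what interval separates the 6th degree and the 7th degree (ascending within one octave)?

Spelling the C♯ jazz minor scale: C♯ D♯ E F♯ G♯ A♯ B♯.
So we need the interval from A♯ up to B♯.
Counting 2 letters and 2 half steps from A♯ gives a major second.

major second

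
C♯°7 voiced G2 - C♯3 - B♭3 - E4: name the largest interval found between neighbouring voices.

Adjacent intervals: G2→C♯3 = augmented fourth; C♯3→B♭3 = diminished seventh; B♭3→E4 = augmented fourth.
The largest is C♯3 to B♭3, a diminished seventh (9 semitones).

diminished 7th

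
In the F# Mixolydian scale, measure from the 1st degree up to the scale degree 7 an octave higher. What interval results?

minor 14th

The scale runs F# G# A# B C# D# E.
So we need the interval from F# up to E.
F# up to E is 22 semitones, a half step narrower than a major fourteenth, so the interval is minor.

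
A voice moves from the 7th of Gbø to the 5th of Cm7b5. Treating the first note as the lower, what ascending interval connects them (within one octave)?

Gbø has Fb as its 7th, and Cm7b5 has Gb as its 5th.
Counting 2 letters and 2 half steps from Fb gives a major second.

major 2nd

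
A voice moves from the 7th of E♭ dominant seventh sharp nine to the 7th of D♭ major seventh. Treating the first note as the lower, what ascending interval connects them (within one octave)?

The 7th of E♭ dominant seventh sharp nine is D♭; the 7th of D♭ major seventh is C.
D♭ up to C spans 7 letter names and 11 semitones — a major seventh.

major 7th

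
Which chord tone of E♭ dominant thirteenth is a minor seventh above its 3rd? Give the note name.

F

Spelling the chord: E♭-G-B♭-D♭-F-C.
The 3rd is G. A minor seventh above G is F.
F is the chord's 9th.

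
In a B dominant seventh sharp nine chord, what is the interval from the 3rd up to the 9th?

major seventh

The chord tones of B7#9 are B-D♯-F♯-A-C𝄪.
That puts D♯ below C𝄪.
D♯ up to C𝄪 spans 7 letter names and 11 semitones — a major seventh.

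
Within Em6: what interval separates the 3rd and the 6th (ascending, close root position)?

augmented fourth

Spelling the chord: E, G, B, C♯.
So we need the interval from G up to C♯.
G up to C♯ is 6 semitones, a half step wider than a perfect fourth, so the interval is augmented.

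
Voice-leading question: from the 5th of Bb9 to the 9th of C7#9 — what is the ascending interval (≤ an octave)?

The 5th of Bb9 is F; the 9th of C7#9 is D#.
F up to D# is 10 semitones, a half step wider than a major sixth, so the interval is augmented.

augmented sixth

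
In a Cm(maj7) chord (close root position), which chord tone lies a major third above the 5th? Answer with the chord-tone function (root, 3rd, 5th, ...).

Spelling the chord: C, E♭, G, B.
The 5th is G. A major third above G is B.
B is the chord's 7th.

7th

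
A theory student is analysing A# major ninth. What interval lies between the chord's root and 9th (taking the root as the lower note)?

major ninth

A#maj9 (A# major ninth) is spelled A#, C##, E#, G##, B#.
That puts A# below B#.
Counting 9 letters and 14 half steps from A# gives a major ninth.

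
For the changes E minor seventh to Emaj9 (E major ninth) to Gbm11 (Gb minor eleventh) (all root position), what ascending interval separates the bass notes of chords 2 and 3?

The roots are E and Gb.
E up to Gb is 2 semitones, a whole step narrower than a major third, so the interval is diminished.

diminished third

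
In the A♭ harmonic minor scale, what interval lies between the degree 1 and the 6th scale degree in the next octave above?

A♭ harmonic minor: A♭ B♭ C♭ D♭ E♭ F♭ G.
Degree 1 = A♭; 6th degree (up an octave) = F♭.
13 letter names make it a thirteenth; at 20 semitones (a half step narrower than major) the quality is minor.

m13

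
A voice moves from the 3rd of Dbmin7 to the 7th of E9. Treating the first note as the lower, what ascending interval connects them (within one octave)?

The 3rd of Dbmin7 is Fb; the 7th of E9 is D.
From Fb to D: 10 semitones over a sixth = augmented.

augmented 6th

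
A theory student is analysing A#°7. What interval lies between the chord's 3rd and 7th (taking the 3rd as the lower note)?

diminished fifth

A#°7 is spelled A#-C#-E-G.
That puts C# below G.
C# up to G is 6 semitones, a half step narrower than a perfect fifth, so the interval is diminished.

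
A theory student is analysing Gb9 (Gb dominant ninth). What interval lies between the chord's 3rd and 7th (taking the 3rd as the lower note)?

Gb9 is spelled Gb–Bb–Db–Fb–Ab.
So we need the interval from Bb up to Fb.
Bb up to Fb is 6 semitones, a half step narrower than a perfect fifth, so the interval is diminished.

diminished fifth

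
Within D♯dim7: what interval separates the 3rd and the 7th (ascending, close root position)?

d5

D♯dim7: D♯, F♯, A, C.
So we need the interval from F♯ up to C.
5 letter names make it a fifth; at 6 semitones (a half step narrower than perfect) the quality is diminished.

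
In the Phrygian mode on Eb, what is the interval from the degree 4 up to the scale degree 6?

minor third

Spelling the Phrygian mode on Eb: Eb Fb Gb Ab Bb Cb Db.
The degree 4 is Ab and the scale degree 6 is Cb.
3 letter names make it a third; at 3 semitones (a half step narrower than major) the quality is minor.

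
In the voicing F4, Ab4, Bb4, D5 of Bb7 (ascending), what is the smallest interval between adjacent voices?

Adjacent intervals: F4→Ab4 = minor third; Ab4→Bb4 = major second; Bb4→D5 = major third.
The smallest is Ab4 to Bb4, a major second (2 semitones).

M2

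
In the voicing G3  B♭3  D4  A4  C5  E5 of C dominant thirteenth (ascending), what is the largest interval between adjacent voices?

perfect fifth

Adjacent intervals: G3→B♭3 = minor third; B♭3→D4 = major third; D4→A4 = perfect fifth; A4→C5 = minor third; C5→E5 = major third.
The largest is D4 to A4, a perfect fifth (7 semitones).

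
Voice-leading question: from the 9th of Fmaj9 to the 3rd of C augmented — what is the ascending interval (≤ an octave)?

major sixth

Fmaj9 has G as its 9th, and C augmented has E as its 3rd.
G up to E spans 6 letter names and 9 semitones — a major sixth.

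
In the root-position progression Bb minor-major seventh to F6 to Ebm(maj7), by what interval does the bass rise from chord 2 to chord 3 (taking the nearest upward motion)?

The roots are F and Eb.
7 letter names make it a seventh; at 10 semitones (a half step narrower than major) the quality is minor.

m7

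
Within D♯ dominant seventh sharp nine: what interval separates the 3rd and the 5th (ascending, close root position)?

minor 3rd

D♯ dominant seventh sharp nine is spelled D♯-F𝄪-A♯-C♯-E𝄪.
So we need the interval from F𝄪 up to A♯.
F𝄪 up to A♯ is 3 semitones, a half step narrower than a major third, so the interval is minor.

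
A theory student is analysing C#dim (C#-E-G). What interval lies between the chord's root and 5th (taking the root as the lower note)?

diminished fifth

The root is C# and the 5th is G.
C# up to G is 6 semitones, a half step narrower than a perfect fifth, so the interval is diminished.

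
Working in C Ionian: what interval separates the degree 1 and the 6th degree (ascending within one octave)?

C major: C D E F G A B.
So we need the interval from C up to A.
From C to A is 9 semitones, exactly the major sixth.

major 6th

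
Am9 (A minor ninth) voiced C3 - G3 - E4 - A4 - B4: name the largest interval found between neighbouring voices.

major sixth

Adjacent intervals: C3→G3 = perfect fifth; G3→E4 = major sixth; E4→A4 = perfect fourth; A4→B4 = major second.
The largest is G3 to E4, a major sixth (9 semitones).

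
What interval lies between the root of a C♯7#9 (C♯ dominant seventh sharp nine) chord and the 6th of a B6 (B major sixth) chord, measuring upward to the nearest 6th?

P5

The root of C♯7#9 (C♯ dominant seventh sharp nine) is C♯; the 6th of B6 (B major sixth) is G♯.
From C♯ to G♯ is 7 semitones, exactly the perfect fifth.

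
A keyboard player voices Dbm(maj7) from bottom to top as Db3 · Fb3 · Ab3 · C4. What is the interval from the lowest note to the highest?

The outer voices are Db3 and C4.
From Db to C is 11 semitones, exactly the major seventh.

major seventh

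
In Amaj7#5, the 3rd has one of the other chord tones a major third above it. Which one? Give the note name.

E#

Spelling the chord: A–C#–E#–G#.
The 3rd is C#. A major third above C# is E#.
E# is the chord's 5th.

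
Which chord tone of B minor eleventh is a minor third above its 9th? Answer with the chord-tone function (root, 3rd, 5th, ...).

11th

Bm11 (B minor eleventh) is spelled B, D, F#, A, C#, E.
The 9th is C#. A minor third above C# is E.
E is the chord's 11th.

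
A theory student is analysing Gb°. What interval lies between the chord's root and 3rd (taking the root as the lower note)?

minor third

Spelling the chord: Gb Bbb Dbb.
The root is Gb and the 3rd is Bbb.
From Gb to Bbb: 3 semitones over a third = minor.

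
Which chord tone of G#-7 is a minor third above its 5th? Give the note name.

G#min7 is spelled G# B D# F#.
The 5th is D#. A minor third above D# is F#.
F# is the chord's 7th.

F#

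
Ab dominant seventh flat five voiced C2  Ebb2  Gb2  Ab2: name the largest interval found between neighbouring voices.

M3

Adjacent intervals: C2→Ebb2 = diminished third; Ebb2→Gb2 = major third; Gb2→Ab2 = major second.
The largest is Ebb2 to Gb2, a major third (4 semitones).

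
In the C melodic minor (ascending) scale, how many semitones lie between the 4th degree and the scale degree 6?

The scale is C D Eb F G A B.
F up to A is a major third — 4 semitones.

4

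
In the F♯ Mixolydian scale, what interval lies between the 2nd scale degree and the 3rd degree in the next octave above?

Spelling the F♯ Mixolydian scale: F♯ G♯ A♯ B C♯ D♯ E.
So we need the interval from G♯ up to A♯.
From G♯ to A♯ is 14 semitones, exactly the major ninth.

major ninth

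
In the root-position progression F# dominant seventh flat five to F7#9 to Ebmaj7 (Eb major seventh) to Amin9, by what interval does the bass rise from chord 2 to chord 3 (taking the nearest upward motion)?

The roots are F and Eb.
From F to Eb: 10 semitones over a seventh = minor.

minor seventh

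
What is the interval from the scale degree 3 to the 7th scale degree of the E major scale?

E major: E F# G# A B C# D#.
Scale degree 3 = G#; degree 7 = D#.
G# up to D# spans 5 letter names and 7 semitones — a perfect fifth.

perfect fifth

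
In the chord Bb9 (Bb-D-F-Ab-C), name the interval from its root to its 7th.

m7

That puts Bb below Ab.
Bb up to Ab is 10 semitones, a half step narrower than a major seventh, so the interval is minor.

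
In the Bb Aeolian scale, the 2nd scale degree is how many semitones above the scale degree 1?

2

The scale is Bb C Db Eb F Gb Ab.
Bb up to C is a major second — 2 semitones.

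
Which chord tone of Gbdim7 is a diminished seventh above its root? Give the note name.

Gb diminished seventh is spelled Gb–Bbb–Dbb–Fbb.
The root is Gb. A diminished seventh above Gb is Fbb.
Fbb is the chord's 7th.

Fbb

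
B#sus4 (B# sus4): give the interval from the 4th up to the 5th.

major second

The chord tones of B#sus4 are B#-E#-F##.
So we need the interval from E# up to F##.
E# up to F## spans 2 letter names and 2 semitones — a major second.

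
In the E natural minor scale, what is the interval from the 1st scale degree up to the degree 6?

minor sixth

E natural minor: E F♯ G A B C D.
So we need the interval from E up to C.
6 letter names make it a sixth; at 8 semitones (a half step narrower than major) the quality is minor.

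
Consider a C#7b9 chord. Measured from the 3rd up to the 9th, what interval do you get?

The chord tones of C#7b9 are C#, E#, G#, B, D.
So we need the interval from E# up to D.
From E# to D: 9 semitones over a seventh = diminished.

diminished seventh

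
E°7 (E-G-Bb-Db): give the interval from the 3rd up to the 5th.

minor third

That puts G below Bb.
From G to Bb: 3 semitones over a third = minor.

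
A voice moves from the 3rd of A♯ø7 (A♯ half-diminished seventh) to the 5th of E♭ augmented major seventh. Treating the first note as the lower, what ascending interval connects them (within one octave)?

The 3rd of A♯ø7 (A♯ half-diminished seventh) is C♯; the 5th of E♭ augmented major seventh is B.
From C♯ to B: 10 semitones over a seventh = minor.

m7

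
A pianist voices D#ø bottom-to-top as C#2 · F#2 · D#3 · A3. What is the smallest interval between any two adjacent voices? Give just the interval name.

Adjacent intervals: C#2→F#2 = perfect fourth; F#2→D#3 = major sixth; D#3→A3 = diminished fifth.
The smallest is C#2 to F#2, a perfect fourth (5 semitones).

perfect fourth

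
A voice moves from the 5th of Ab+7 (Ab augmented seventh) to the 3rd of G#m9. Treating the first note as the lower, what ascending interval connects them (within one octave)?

perfect fifth

The 5th of Ab+7 (Ab augmented seventh) is E; the 3rd of G#m9 is B.
From E to B is 7 semitones, exactly the perfect fifth.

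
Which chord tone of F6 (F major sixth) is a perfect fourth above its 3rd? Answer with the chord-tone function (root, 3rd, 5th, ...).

6th

F6 is spelled F A C D.
The 3rd is A. A perfect fourth above A is D.
D is the chord's 6th.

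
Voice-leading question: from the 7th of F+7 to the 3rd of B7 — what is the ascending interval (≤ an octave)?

The 7th of F+7 is E♭; the 3rd of B7 is D♯.
From E♭ to D♯: 12 semitones over a seventh = augmented.

A7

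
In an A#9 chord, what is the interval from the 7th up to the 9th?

The chord tones of A#9 (A# dominant ninth) are A#–C##–E#–G#–B#.
7th = G#; 9th = B#.
From G# to B# is 4 semitones, exactly the major third.

major 3rd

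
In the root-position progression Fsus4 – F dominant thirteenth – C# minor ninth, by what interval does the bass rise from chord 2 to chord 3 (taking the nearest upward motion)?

The roots are F and C#.
F up to C# is 8 semitones, a half step wider than a perfect fifth, so the interval is augmented.

augmented fifth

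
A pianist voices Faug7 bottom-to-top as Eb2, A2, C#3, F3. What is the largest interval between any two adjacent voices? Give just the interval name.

augmented fourth

Adjacent intervals: Eb2→A2 = augmented fourth; A2→C#3 = major third; C#3→F3 = diminished fourth.
The largest is Eb2 to A2, an augmented fourth (6 semitones).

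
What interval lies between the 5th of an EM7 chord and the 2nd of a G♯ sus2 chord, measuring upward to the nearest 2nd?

EM7 has B as its 5th, and G♯ sus2 has A♯ as its 2nd.
B up to A♯ spans 7 letter names and 11 semitones — a major seventh.

major 7th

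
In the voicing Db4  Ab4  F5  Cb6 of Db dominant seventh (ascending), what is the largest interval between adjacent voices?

Adjacent intervals: Db4→Ab4 = perfect fifth; Ab4→F5 = major sixth; F5→Cb6 = diminished fifth.
The largest is Ab4 to F5, a major sixth (9 semitones).

major 6th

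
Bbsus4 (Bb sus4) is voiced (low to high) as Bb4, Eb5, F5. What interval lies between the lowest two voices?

perfect 4th

Those voices are Bb4 and Eb5.
From Bb to Eb is 5 semitones, exactly the perfect fourth.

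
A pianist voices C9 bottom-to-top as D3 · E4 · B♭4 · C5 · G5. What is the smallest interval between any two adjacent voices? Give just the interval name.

major 2nd

Adjacent intervals: D3→E4 = major ninth; E4→B♭4 = diminished fifth; B♭4→C5 = major second; C5→G5 = perfect fifth.
The smallest is B♭4 to C5, a major second (2 semitones).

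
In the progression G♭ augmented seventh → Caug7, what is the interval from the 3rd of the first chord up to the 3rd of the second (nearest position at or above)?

augmented fourth

The 3rd of G♭ augmented seventh is B♭; the 3rd of Caug7 is E.
B♭ up to E is 6 semitones, a half step wider than a perfect fourth, so the interval is augmented.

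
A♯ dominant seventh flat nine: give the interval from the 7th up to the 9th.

minor 3rd

The chord tones of A♯ dominant seventh flat nine are A♯ C𝄪 E♯ G♯ B.
The 7th is G♯ and the 9th is B.
G♯ up to B is 3 semitones, a half step narrower than a major third, so the interval is minor.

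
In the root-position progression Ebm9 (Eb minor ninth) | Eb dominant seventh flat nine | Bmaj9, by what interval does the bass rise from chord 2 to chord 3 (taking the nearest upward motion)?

augmented fifth

The roots are Eb and B.
5 letter names make it a fifth; at 8 semitones (a half step wider than perfect) the quality is augmented.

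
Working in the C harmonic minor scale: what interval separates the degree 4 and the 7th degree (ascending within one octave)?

C harmonic minor: C D Eb F G Ab B.
That puts F below B.
F up to B is 6 semitones, a half step wider than a perfect fourth, so the interval is augmented.

augmented fourth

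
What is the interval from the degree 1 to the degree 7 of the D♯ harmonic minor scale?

The scale runs D♯ E♯ F♯ G♯ A♯ B C𝄪.
So we need the interval from D♯ up to C𝄪.
Counting 7 letters and 11 half steps from D♯ gives a major seventh.

M7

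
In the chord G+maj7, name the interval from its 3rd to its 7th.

G augmented major seventh is spelled G B D# F#.
3rd = B; 7th = F#.
Counting 5 letters and 7 half steps from B gives a perfect fifth.

perfect fifth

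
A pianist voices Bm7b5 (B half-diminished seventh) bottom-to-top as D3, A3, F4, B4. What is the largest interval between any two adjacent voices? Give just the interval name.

Adjacent intervals: D3→A3 = perfect fifth; A3→F4 = minor sixth; F4→B4 = augmented fourth.
The largest is A3 to F4, a minor sixth (8 semitones).

minor 6th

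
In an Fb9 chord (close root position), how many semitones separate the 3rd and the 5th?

3

The chord tones of Fb9 are Fb-Ab-Cb-Ebb-Gb.
Ab to Cb is a minor third: 3 semitones.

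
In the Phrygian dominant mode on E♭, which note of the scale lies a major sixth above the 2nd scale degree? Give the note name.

Db

The scale is E♭ F♭ G A♭ B♭ C♭ D♭.
The 2nd scale degree is F♭; a major sixth above that is D♭ — scale degree 7.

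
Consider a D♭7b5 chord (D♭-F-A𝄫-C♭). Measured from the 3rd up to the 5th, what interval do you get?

diminished third

The 3rd is F and the 5th is A𝄫.
3 letter names make it a third; at 2 semitones (a whole step narrower than major) the quality is diminished.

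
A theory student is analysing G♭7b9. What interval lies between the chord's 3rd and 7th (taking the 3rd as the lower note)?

Spelling the chord: G♭, B♭, D♭, F♭, A𝄫.
So we need the interval from B♭ up to F♭.
B♭ up to F♭ is 6 semitones, a half step narrower than a perfect fifth, so the interval is diminished.

d5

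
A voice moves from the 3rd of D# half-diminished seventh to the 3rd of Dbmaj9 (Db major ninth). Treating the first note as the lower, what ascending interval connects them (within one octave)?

diminished octave

D# half-diminished seventh has F# as its 3rd, and Dbmaj9 (Db major ninth) has F as its 3rd.
8 letter names make it an octave; at 11 semitones (a half step narrower than perfect) the quality is diminished.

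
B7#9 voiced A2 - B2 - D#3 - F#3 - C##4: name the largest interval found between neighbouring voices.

augmented fifth

Adjacent intervals: A2→B2 = major second; B2→D#3 = major third; D#3→F#3 = minor third; F#3→C##4 = augmented fifth.
The largest is F#3 to C##4, an augmented fifth (8 semitones).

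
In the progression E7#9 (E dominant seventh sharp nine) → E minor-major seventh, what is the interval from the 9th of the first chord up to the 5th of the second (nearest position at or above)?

E7#9 (E dominant seventh sharp nine) has F## as its 9th, and E minor-major seventh has B as its 5th.
4 letter names make it a fourth; at 4 semitones (a half step narrower than perfect) the quality is diminished.

diminished 4th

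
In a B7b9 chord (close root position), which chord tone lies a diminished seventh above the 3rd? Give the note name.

C

B7b9 is spelled B–D#–F#–A–C.
The 3rd is D#. A diminished seventh above D# is C.
C is the chord's 9th.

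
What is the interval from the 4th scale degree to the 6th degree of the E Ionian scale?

E major: E F# G# A B C# D#.
That puts A below C#.
A up to C# spans 3 letter names and 4 semitones — a major third.

major 3rd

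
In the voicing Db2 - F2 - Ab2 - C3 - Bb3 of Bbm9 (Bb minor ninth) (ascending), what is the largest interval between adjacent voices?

Adjacent intervals: Db2→F2 = major third; F2→Ab2 = minor third; Ab2→C3 = major third; C3→Bb3 = minor seventh.
The largest is C3 to Bb3, a minor seventh (10 semitones).

minor seventh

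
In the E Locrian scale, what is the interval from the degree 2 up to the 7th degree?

Spelling the E Locrian scale: E F G A B♭ C D.
So we need the interval from F up to D.
F up to D spans 6 letter names and 9 semitones — a major sixth.

major 6th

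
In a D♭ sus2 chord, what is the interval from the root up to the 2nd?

D♭ sus2 is spelled D♭-E♭-A♭.
That puts D♭ below E♭.
Counting 2 letters and 2 half steps from D♭ gives a major second.

M2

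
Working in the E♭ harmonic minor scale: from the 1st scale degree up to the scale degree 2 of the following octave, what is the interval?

M9

E♭ harmonic minor: E♭ F G♭ A♭ B♭ C♭ D.
That puts E♭ below F.
Counting 9 letters and 14 half steps from E♭ gives a major ninth.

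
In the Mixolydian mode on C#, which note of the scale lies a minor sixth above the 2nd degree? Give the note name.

The scale is C# D# E# F# G# A# B.
The 2nd degree is D#; a minor sixth above that is B — scale degree 7.

B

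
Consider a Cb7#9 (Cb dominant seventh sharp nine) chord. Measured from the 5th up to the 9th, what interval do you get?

Spelling the chord: Cb–Eb–Gb–Bbb–D.
So we need the interval from Gb up to D.
From Gb to D: 8 semitones over a fifth = augmented.

augmented fifth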